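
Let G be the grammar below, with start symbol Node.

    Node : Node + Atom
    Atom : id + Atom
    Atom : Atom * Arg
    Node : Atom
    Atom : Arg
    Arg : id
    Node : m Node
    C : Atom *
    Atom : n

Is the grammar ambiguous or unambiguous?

Witness: id + id

Derivation 1: Node ⇒ Node + Atom ⇒ Atom + Atom ⇒ Arg + Atom ⇒ id + Atom ⇒ id + Arg ⇒ id + id
Derivation 2: Node ⇒ Atom ⇒ id + Atom ⇒ id + Arg ⇒ id + id

Two distinct leftmost derivations for the same string.

Ambiguous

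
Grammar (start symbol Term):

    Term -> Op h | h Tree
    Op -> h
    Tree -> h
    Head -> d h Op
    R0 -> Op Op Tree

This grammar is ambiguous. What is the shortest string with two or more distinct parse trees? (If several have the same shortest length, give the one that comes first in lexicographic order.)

h h

length 2: h h has 2 parse trees

Two derivations of h h:
  Term ⇒ Op h ⇒ h h
  Term ⇒ h Tree ⇒ h h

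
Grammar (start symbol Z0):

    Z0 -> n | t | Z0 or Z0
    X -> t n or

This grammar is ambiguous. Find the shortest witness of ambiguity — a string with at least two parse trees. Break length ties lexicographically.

length 1: no string has ≥2 trees
length 3: no string has ≥2 trees
length 5: n or n or n has 2 parse trees

Two derivations of n or n or n:
  Z0 ⇒ Z0 or Z0 ⇒ n or Z0 ⇒ n or Z0 or Z0 ⇒ n or n or Z0 ⇒ n or n or n
  Z0 ⇒ Z0 or Z0 ⇒ Z0 or Z0 or Z0 ⇒ n or Z0 or Z0 ⇒ n or n or Z0 ⇒ n or n or n

n or n or n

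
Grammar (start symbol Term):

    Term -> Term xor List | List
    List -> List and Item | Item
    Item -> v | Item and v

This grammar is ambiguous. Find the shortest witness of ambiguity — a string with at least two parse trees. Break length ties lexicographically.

length 1: no string has ≥2 trees
length 3: v and v has 2 parse trees

Two derivations of v and v:
  Term ⇒ List ⇒ List and Item ⇒ Item and Item ⇒ v and Item ⇒ v and v
  Term ⇒ List ⇒ Item ⇒ Item and v ⇒ v and v

v and v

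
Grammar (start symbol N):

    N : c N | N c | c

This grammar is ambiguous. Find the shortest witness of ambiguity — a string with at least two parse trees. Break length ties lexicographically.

c c

length 1: no string has ≥2 trees
length 2: c c has 2 parse trees

Two derivations of c c:
  N ⇒ c N ⇒ c c
  N ⇒ N c ⇒ c c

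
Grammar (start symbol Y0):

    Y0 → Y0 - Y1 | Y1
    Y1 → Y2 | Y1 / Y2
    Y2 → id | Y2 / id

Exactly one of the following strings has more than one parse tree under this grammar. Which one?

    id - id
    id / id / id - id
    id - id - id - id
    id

id - id: 1 tree
id / id / id - id: 4 trees
id - id - id - id: 1 tree
id: 1 tree

id / id / id - id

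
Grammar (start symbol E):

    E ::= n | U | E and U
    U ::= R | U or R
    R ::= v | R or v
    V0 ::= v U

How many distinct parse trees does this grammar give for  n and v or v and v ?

Parse trees for n and v or v and v:
  [E [E [E n] and [U [R [R v] or v]]] and [U [R v]]]
  [E [E [E n] and [U [U [R v]] or [R v]]] and [U [R v]]]

2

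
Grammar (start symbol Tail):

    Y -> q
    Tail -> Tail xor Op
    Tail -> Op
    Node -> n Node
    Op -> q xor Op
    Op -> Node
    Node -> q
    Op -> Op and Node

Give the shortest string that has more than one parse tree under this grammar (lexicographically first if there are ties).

q xor q

length 1: no string has ≥2 trees
length 2: no string has ≥2 trees
length 3: q xor q has 2 parse trees

Two derivations of q xor q:
  Tail ⇒ Tail xor Op ⇒ Op xor Op ⇒ Node xor Op ⇒ q xor Op ⇒ q xor Node ⇒ q xor q
  Tail ⇒ Op ⇒ q xor Op ⇒ q xor Node ⇒ q xor q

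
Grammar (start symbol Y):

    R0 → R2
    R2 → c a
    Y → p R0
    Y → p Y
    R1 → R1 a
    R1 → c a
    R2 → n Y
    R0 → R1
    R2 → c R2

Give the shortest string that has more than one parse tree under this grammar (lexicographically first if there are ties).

length 3: p c a has 2 parse trees

Two derivations of p c a:
  Y ⇒ p R0 ⇒ p R2 ⇒ p c a
  Y ⇒ p R0 ⇒ p R1 ⇒ p c a

p c a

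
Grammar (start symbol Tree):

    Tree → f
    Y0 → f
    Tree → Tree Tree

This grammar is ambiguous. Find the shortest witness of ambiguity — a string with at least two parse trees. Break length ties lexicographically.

f f f

length 1: no string has ≥2 trees
length 2: no string has ≥2 trees
length 3: f f f has 2 parse trees

Two derivations of f f f:
  Tree ⇒ Tree Tree ⇒ f Tree ⇒ f Tree Tree ⇒ f f Tree ⇒ f f f
  Tree ⇒ Tree Tree ⇒ Tree Tree Tree ⇒ f Tree Tree ⇒ f f Tree ⇒ f f f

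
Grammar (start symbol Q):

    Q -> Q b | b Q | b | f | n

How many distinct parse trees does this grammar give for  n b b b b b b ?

1

Parse trees for n b b b b b b:
  [Q [Q [Q [Q [Q [Q [Q n] b] b] b] b] b] b]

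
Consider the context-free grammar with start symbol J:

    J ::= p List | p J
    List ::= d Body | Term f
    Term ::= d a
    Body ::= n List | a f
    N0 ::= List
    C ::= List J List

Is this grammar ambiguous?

Ambiguous

Witness: p d a f

Derivation 1: J ⇒ p List ⇒ p d Body ⇒ p d a f
Derivation 2: J ⇒ p List ⇒ p Term f ⇒ p d a f

Two distinct leftmost derivations for the same string.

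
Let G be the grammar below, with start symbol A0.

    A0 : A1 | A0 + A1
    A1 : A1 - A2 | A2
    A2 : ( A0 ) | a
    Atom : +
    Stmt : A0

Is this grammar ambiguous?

Unambiguous

Only A0, A1, A2 are reachable from A0; ignoring the rest: This is a standard precedence ladder (A0 over A1 over A2), with each level left-recursive on its own operator ('+' at A0, '-' at A1). That structure is LR(1), hence unambiguous.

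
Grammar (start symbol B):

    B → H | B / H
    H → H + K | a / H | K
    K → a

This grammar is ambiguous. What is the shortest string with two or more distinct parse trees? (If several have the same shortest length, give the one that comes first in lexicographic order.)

length 1: no string has ≥2 trees
length 3: a / a has 2 parse trees

Two derivations of a / a:
  B ⇒ H ⇒ a / H ⇒ a / K ⇒ a / a
  B ⇒ B / H ⇒ H / H ⇒ K / H ⇒ a / H ⇒ a / K ⇒ a / a

a / a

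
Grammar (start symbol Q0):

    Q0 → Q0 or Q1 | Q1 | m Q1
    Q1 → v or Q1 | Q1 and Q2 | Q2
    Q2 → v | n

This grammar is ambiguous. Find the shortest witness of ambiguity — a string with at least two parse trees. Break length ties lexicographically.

length 1: no string has ≥2 trees
length 2: no string has ≥2 trees
length 3: v or n has 2 parse trees

Two derivations of v or n:
  Q0 ⇒ Q0 or Q1 ⇒ Q1 or Q1 ⇒ Q2 or Q1 ⇒ v or Q1 ⇒ v or Q2 ⇒ v or n
  Q0 ⇒ Q1 ⇒ v or Q1 ⇒ v or Q2 ⇒ v or n

v or n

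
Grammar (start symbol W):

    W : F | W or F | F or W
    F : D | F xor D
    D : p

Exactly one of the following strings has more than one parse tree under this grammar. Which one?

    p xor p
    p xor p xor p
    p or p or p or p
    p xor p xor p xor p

p xor p: 1 tree
p xor p xor p: 1 tree
p or p or p or p: 8 trees
p xor p xor p xor p: 1 tree

p or p or p or p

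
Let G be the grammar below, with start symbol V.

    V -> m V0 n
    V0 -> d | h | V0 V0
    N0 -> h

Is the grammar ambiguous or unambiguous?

Ambiguous

Witness: m d d d n

Derivation 1: V ⇒ m V0 n ⇒ m V0 V0 n ⇒ m d V0 n ⇒ m d V0 V0 n ⇒ m d d V0 n ⇒ m d d d n
Derivation 2: V ⇒ m V0 n ⇒ m V0 V0 n ⇒ m V0 V0 V0 n ⇒ m d V0 V0 n ⇒ m d d V0 n ⇒ m d d d n

Two distinct leftmost derivations for the same string.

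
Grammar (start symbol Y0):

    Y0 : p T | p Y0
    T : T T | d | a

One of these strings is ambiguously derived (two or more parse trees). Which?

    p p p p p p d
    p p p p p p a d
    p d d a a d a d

p d d a a d a d

p p p p p p d: 1 tree
p p p p p p a d: 1 tree
p d d a a d a d: 132 trees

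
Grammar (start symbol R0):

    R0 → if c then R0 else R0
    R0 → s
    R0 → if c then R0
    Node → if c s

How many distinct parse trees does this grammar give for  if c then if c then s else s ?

2

Parse trees for if c then if c then s else s:
  [R0 if c then [R0 if c then [R0 s]] else [R0 s]]
  [R0 if c then [R0 if c then [R0 s] else [R0 s]]]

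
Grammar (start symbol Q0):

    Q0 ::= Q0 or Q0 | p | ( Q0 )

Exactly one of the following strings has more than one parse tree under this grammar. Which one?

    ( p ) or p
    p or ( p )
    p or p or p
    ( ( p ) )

p or p or p

( p ) or p: 1 tree
p or ( p ): 1 tree
p or p or p: 2 trees
( ( p ) ): 1 tree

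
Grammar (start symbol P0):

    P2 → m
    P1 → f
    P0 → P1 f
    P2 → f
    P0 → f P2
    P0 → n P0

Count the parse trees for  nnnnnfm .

Parse trees for nnnnnfm:
  [P0 n [P0 n [P0 n [P0 n [P0 n [P0 f [P2 m]]]]]]]

1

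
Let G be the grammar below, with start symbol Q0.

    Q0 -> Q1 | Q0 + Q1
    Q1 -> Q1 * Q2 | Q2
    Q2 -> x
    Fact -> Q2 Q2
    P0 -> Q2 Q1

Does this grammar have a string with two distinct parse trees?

Only Q0, Q1, Q2 are reachable from Q0; ignoring the rest: Q0 → Q0 + Q1 | Q1  ;  Q1 → Q1 * Q2 | Q2  — a left-associative chain with Q2 at the bottom. Each string factors uniquely by precedence.

Unambiguous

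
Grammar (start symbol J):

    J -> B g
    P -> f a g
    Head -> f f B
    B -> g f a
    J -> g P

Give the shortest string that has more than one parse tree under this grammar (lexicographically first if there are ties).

length 4: g f a g has 2 parse trees

Two derivations of g f a g:
  J ⇒ B g ⇒ g f a g
  J ⇒ g P ⇒ g f a g

g f a g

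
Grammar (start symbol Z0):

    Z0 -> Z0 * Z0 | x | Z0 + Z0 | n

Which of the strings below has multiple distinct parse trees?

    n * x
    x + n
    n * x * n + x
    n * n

n * x: 1 tree
x + n: 1 tree
n * x * n + x: 5 trees
n * n: 1 tree

n * x * n + x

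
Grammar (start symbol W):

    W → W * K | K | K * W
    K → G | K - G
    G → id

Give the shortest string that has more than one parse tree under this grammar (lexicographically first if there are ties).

length 1: no string has ≥2 trees
length 3: id * id has 2 parse trees

Two derivations of id * id:
  W ⇒ W * K ⇒ K * K ⇒ G * K ⇒ id * K ⇒ id * G ⇒ id * id
  W ⇒ K * W ⇒ G * W ⇒ id * W ⇒ id * K ⇒ id * G ⇒ id * id

id * id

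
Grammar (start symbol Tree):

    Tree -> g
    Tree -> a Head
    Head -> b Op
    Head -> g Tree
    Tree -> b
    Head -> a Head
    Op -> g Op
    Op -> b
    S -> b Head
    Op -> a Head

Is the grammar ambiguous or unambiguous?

Only Tree, Head, Op are reachable from Tree; ignoring the rest: Restricted to the reachable nonterminals, every rule has the form A → t or A → t B, and no two rules for the same A share a first terminal. The grammar encodes a DFA — one run per string.

Unambiguous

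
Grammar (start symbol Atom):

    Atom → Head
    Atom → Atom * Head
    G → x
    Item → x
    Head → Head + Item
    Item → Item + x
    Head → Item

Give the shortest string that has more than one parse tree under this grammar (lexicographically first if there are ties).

length 1: no string has ≥2 trees
length 3: x + x has 2 parse trees

Two derivations of x + x:
  Atom ⇒ Head ⇒ Head + Item ⇒ Item + Item ⇒ x + Item ⇒ x + x
  Atom ⇒ Head ⇒ Item ⇒ Item + x ⇒ x + x

x + x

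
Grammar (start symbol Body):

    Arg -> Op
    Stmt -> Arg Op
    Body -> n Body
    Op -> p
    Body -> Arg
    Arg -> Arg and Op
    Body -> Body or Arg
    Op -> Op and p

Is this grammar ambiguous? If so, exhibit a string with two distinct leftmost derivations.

Ambiguous

Witness: p and p

Derivation 1: Body ⇒ Arg ⇒ Op ⇒ Op and p ⇒ p and p
Derivation 2: Body ⇒ Arg ⇒ Arg and Op ⇒ Op and Op ⇒ p and Op ⇒ p and p

Two distinct leftmost derivations for the same string.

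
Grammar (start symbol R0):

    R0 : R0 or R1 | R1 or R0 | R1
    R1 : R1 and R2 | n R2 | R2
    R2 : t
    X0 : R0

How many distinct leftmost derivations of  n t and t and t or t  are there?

2

Parse trees for n t and t and t or t:
  [R0 [R0 [R1 [R1 [R1 n [R2 t]] and [R2 t]] and [R2 t]]] or [R1 [R2 t]]]
  [R0 [R1 [R1 [R1 n [R2 t]] and [R2 t]] and [R2 t]] or [R0 [R1 [R2 t]]]]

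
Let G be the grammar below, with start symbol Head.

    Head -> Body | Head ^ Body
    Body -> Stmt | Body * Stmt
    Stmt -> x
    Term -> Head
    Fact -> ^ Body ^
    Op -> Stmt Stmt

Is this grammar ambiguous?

Only Head, Body, Stmt are reachable from Head; ignoring the rest: Head → Head ^ Body | Body  ;  Body → Body * Stmt | Stmt  — a left-associative chain with Stmt at the bottom. Each string factors uniquely by precedence.

Unambiguous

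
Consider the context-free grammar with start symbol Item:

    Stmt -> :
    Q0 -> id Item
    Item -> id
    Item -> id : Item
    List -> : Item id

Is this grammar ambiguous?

Unambiguous

Only Item is reachable from Item; ignoring the rest: The reachable grammar is A → atom sep A | atom. Each atom is followed by either the separator (recurse) or end-of-string (stop) — no choice point.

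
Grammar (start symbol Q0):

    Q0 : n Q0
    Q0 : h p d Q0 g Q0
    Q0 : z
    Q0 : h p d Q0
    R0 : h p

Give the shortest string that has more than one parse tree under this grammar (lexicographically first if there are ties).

h p d h p d z g z

length 1: no string has ≥2 trees
length 2: no string has ≥2 trees
length 3: no string has ≥2 trees
length 4: no string has ≥2 trees
length 5: no string has ≥2 trees
length 6: no string has ≥2 trees
length 7: no string has ≥2 trees
length 8: no string has ≥2 trees
length 9: h p d h p d z g z has 2 parse trees

Two derivations of h p d h p d z g z:
  Q0 ⇒ h p d Q0 g Q0 ⇒ h p d h p d Q0 g Q0 ⇒ h p d h p d z g Q0 ⇒ h p d h p d z g z
  Q0 ⇒ h p d Q0 ⇒ h p d h p d Q0 g Q0 ⇒ h p d h p d z g Q0 ⇒ h p d h p d z g z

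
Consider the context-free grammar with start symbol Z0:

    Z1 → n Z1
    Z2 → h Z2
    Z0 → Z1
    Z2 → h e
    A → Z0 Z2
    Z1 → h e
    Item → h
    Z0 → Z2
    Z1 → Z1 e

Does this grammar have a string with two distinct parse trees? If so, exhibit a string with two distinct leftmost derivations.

Ambiguous

Witness: h e

Derivation 1: Z0 ⇒ Z1 ⇒ h e
Derivation 2: Z0 ⇒ Z2 ⇒ h e

Two distinct leftmost derivations for the same string.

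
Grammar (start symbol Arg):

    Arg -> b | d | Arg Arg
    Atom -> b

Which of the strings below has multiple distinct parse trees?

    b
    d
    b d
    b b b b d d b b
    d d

b b b b d d b b

b: 1 tree
d: 1 tree
b d: 1 tree
b b b b d d b b: 429 trees
d d: 1 tree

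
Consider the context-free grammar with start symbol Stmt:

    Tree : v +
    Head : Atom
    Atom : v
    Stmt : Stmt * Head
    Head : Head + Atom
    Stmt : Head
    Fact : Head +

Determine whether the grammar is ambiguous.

Unambiguous

(Fact, Tree are unreachable from Stmt, so their rules don't affect L(Stmt).) Stmt → Stmt * Head | Head  ;  Head → Head + Atom | Atom  — a left-associative chain with Atom at the bottom. Each string factors uniquely by precedence.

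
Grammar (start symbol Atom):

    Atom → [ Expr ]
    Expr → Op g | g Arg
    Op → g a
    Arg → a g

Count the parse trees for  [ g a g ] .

Parse trees for [ g a g ]:
  [Atom [ [Expr [Op g a] g] ]]
  [Atom [ [Expr g [Arg a g]] ]]

2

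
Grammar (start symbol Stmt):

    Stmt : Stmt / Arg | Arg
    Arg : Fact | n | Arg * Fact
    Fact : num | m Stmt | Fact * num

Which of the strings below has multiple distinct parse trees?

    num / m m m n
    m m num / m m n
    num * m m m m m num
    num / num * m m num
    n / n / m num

m m num / m m n

num / m m m n: 1 tree
m m num / m m n: 3 trees
num * m m m m m num: 1 tree
num / num * m m num: 1 tree
n / n / m num: 1 tree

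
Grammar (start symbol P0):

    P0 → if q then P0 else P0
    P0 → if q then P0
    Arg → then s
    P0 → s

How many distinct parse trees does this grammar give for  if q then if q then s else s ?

Parse trees for if q then if q then s else s:
  [P0 if q then [P0 if q then [P0 s]] else [P0 s]]
  [P0 if q then [P0 if q then [P0 s] else [P0 s]]]

2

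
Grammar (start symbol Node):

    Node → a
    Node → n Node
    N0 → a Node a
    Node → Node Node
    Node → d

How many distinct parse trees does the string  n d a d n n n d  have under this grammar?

Parse trees for n d a d n n n d (showing first 6 of 14):
  [Node n [Node [Node d] [Node [Node a] [Node [Node d] [Node n [Node n [Node n [Node d]]]]]]]]
  [Node n [Node [Node d] [Node [Node [Node a] [Node d]] [Node n [Node n [Node n [Node d]]]]]]]
  [Node n [Node [Node [Node d] [Node a]] [Node [Node d] [Node n [Node n [Node n [Node d]]]]]]]
  [Node n [Node [Node [Node d] [Node [Node a] [Node d]]] [Node n [Node n [Node n [Node d]]]]]]
  [Node n [Node [Node [Node [Node d] [Node a]] [Node d]] [Node n [Node n [Node n [Node d]]]]]]
  [Node [Node n [Node d]] [Node [Node a] [Node [Node d] [Node n [Node n [Node n [Node d]]]]]]]

14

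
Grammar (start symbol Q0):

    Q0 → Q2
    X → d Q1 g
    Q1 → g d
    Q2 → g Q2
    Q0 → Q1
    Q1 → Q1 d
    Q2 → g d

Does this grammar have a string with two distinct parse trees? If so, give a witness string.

Witness: g d

Derivation 1: Q0 ⇒ Q2 ⇒ g d
Derivation 2: Q0 ⇒ Q1 ⇒ g d

Two distinct leftmost derivations for the same string.

Ambiguous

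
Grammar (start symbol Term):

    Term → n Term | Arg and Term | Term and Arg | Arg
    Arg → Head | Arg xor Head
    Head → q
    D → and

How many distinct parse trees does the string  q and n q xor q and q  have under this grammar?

Parse trees for q and n q xor q and q:
  [Term [Arg [Head q]] and [Term n [Term [Arg [Arg [Head q]] xor [Head q]] and [Term [Arg [Head q]]]]]]
  [Term [Arg [Head q]] and [Term n [Term [Term [Arg [Arg [Head q]] xor [Head q]]] and [Arg [Head q]]]]]
  [Term [Arg [Head q]] and [Term [Term n [Term [Arg [Arg [Head q]] xor [Head q]]]] and [Arg [Head q]]]]
  [Term [Term [Arg [Head q]] and [Term n [Term [Arg [Arg [Head q]] xor [Head q]]]]] and [Arg [Head q]]]

4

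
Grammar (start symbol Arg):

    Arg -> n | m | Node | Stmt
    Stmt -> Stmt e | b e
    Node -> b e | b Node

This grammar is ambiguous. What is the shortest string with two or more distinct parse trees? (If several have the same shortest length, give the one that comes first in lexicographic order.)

length 1: no string has ≥2 trees
length 2: b e has 2 parse trees

Two derivations of b e:
  Arg ⇒ Node ⇒ b e
  Arg ⇒ Stmt ⇒ b e

b e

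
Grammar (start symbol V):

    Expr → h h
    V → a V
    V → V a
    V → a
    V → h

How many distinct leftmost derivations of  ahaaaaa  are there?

Parse trees for ahaaaaa:
  [V a [V [V [V [V [V [V h] a] a] a] a] a]]
  [V [V a [V [V [V [V [V h] a] a] a] a]] a]
  [V [V [V a [V [V [V [V h] a] a] a]] a] a]
  [V [V [V [V a [V [V [V h] a] a]] a] a] a]
  [V [V [V [V [V a [V [V h] a]] a] a] a] a]
  [V [V [V [V [V [V a [V h]] a] a] a] a] a]

6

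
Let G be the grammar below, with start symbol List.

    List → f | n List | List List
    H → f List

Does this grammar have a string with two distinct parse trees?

Ambiguous

Witness: f f f

Derivation 1: List ⇒ List List ⇒ f List ⇒ f List List ⇒ f f List ⇒ f f f
Derivation 2: List ⇒ List List ⇒ List List List ⇒ f List List ⇒ f f List ⇒ f f f

Two distinct leftmost derivations for the same string.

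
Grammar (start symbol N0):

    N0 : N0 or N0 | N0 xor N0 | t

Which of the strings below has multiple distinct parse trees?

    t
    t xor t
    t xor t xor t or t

t: 1 tree
t xor t: 1 tree
t xor t xor t or t: 5 trees

t xor t xor t or t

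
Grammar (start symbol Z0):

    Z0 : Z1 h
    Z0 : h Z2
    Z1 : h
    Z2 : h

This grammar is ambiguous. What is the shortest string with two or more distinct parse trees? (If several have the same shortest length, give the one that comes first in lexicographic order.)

length 2: h h has 2 parse trees

Two derivations of h h:
  Z0 ⇒ Z1 h ⇒ h h
  Z0 ⇒ h Z2 ⇒ h h

h h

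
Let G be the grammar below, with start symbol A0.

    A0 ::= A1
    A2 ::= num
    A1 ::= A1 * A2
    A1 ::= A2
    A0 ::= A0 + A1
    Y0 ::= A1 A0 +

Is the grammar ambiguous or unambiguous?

Only A0, A1, A2 are reachable from A0; ignoring the rest: The grammar is stratified — A0 handles '+' (left-recursive), A1 handles '*', A2 atoms. Each operator has a fixed associativity and precedence level, so every string has one parse.

Unambiguous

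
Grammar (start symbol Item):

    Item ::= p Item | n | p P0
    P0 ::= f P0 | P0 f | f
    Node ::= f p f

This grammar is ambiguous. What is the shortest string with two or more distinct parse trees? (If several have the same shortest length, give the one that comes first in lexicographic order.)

length 1: no string has ≥2 trees
length 2: no string has ≥2 trees
length 3: p f f has 2 parse trees

Two derivations of p f f:
  Item ⇒ p P0 ⇒ p f P0 ⇒ p f f
  Item ⇒ p P0 ⇒ p P0 f ⇒ p f f

p f f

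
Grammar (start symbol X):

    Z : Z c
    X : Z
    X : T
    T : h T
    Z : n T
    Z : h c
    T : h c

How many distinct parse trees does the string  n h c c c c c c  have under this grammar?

1

Parse trees for n h c c c c c c:
  [X [Z [Z [Z [Z [Z [Z n [T h c]] c] c] c] c] c]]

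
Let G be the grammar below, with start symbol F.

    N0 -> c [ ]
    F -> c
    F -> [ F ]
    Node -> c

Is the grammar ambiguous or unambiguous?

Unambiguous

Only F is reachable from F; ignoring the rest: L(F) is { openⁿ atom closeⁿ : n ≥ 0 }. The bracket depth fixes n, and the derivation is forced at every step.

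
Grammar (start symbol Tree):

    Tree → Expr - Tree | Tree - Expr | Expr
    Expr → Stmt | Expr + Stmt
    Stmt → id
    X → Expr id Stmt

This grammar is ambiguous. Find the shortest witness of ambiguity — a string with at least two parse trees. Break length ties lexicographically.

length 1: no string has ≥2 trees
length 3: id - id has 2 parse trees

Two derivations of id - id:
  Tree ⇒ Expr - Tree ⇒ Stmt - Tree ⇒ id - Tree ⇒ id - Expr ⇒ id - Stmt ⇒ id - id
  Tree ⇒ Tree - Expr ⇒ Expr - Expr ⇒ Stmt - Expr ⇒ id - Expr ⇒ id - Stmt ⇒ id - id

id - id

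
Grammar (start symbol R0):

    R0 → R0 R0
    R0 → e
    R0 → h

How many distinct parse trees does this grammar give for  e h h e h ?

14

Parse trees for e h h e h (showing first 6 of 14):
  [R0 [R0 e] [R0 [R0 h] [R0 [R0 h] [R0 [R0 e] [R0 h]]]]]
  [R0 [R0 e] [R0 [R0 h] [R0 [R0 [R0 h] [R0 e]] [R0 h]]]]
  [R0 [R0 e] [R0 [R0 [R0 h] [R0 h]] [R0 [R0 e] [R0 h]]]]
  [R0 [R0 e] [R0 [R0 [R0 h] [R0 [R0 h] [R0 e]]] [R0 h]]]
  [R0 [R0 e] [R0 [R0 [R0 [R0 h] [R0 h]] [R0 e]] [R0 h]]]
  [R0 [R0 [R0 e] [R0 h]] [R0 [R0 h] [R0 [R0 e] [R0 h]]]]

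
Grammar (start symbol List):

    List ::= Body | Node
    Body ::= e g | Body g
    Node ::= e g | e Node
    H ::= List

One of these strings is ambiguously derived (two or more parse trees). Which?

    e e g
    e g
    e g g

e e g: 1 tree
e g: 2 trees
e g g: 1 tree

e g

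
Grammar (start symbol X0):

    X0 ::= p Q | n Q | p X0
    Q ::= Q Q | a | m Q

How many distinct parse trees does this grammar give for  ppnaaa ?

2

Parse trees for ppnaaa:
  [X0 p [X0 p [X0 n [Q [Q a] [Q [Q a] [Q a]]]]]]
  [X0 p [X0 p [X0 n [Q [Q [Q a] [Q a]] [Q a]]]]]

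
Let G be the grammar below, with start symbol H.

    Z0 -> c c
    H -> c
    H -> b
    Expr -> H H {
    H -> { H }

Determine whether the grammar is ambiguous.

Unambiguous

Only H is reachable from H; ignoring the rest: L(H) is { openⁿ atom closeⁿ : n ≥ 0 }. The bracket depth fixes n, and the derivation is forced at every step.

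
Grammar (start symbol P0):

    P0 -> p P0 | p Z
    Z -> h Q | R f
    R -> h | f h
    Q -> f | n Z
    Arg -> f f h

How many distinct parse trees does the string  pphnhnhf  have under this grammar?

Parse trees for pphnhnhf:
  [P0 p [P0 p [Z h [Q n [Z h [Q n [Z h [Q f]]]]]]]]
  [P0 p [P0 p [Z h [Q n [Z h [Q n [Z [R h] f]]]]]]]

2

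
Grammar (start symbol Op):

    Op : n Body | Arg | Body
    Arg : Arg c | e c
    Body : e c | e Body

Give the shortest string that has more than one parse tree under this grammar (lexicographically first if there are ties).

length 2: e c has 2 parse trees

Two derivations of e c:
  Op ⇒ Arg ⇒ e c
  Op ⇒ Body ⇒ e c

e c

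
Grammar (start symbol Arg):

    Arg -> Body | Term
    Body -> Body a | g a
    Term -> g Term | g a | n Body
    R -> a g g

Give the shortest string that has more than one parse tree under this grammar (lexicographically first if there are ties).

length 2: g a has 2 parse trees

Two derivations of g a:
  Arg ⇒ Body ⇒ g a
  Arg ⇒ Term ⇒ g a

g a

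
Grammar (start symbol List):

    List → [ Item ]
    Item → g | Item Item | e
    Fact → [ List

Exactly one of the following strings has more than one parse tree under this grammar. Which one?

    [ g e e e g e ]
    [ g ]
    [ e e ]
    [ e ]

[ g e e e g e ]

[ g e e e g e ]: 42 trees
[ g ]: 1 tree
[ e e ]: 1 tree
[ e ]: 1 tree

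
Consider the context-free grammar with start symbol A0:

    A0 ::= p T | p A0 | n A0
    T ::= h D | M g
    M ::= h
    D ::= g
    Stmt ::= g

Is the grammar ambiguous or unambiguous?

Ambiguous

Witness: p h g

Derivation 1: A0 ⇒ p T ⇒ p h D ⇒ p h g
Derivation 2: A0 ⇒ p T ⇒ p M g ⇒ p h g

Two distinct leftmost derivations for the same string.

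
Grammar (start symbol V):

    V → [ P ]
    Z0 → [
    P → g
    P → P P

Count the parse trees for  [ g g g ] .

2

Parse trees for [ g g g ]:
  [V [ [P [P g] [P [P g] [P g]]] ]]
  [V [ [P [P [P g] [P g]] [P g]] ]]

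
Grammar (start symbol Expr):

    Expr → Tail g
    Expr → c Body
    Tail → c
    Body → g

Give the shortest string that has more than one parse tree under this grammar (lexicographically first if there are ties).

c g

length 2: c g has 2 parse trees

Two derivations of c g:
  Expr ⇒ Tail g ⇒ c g
  Expr ⇒ c Body ⇒ c g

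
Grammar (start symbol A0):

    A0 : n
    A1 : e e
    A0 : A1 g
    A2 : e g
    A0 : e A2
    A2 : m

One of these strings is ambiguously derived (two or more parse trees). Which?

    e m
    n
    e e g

e m: 1 tree
n: 1 tree
e e g: 2 trees

e e g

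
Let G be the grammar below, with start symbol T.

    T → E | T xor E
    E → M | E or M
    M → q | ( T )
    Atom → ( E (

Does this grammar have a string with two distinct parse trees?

Only T, E, M are reachable from T; ignoring the rest: This is a standard precedence ladder (T over E over M), with each level left-recursive on its own operator ('xor' at T, 'or' at E). That structure is LR(1), hence unambiguous.

Unambiguous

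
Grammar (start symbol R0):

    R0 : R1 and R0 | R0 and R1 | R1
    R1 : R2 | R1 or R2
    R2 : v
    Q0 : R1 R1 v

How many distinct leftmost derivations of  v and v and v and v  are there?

8

Parse trees for v and v and v and v:
  [R0 [R1 [R2 v]] and [R0 [R1 [R2 v]] and [R0 [R1 [R2 v]] and [R0 [R1 [R2 v]]]]]]
  [R0 [R1 [R2 v]] and [R0 [R1 [R2 v]] and [R0 [R0 [R1 [R2 v]]] and [R1 [R2 v]]]]]
  [R0 [R1 [R2 v]] and [R0 [R0 [R1 [R2 v]] and [R0 [R1 [R2 v]]]] and [R1 [R2 v]]]]
  [R0 [R1 [R2 v]] and [R0 [R0 [R0 [R1 [R2 v]]] and [R1 [R2 v]]] and [R1 [R2 v]]]]
  [R0 [R0 [R1 [R2 v]] and [R0 [R1 [R2 v]] and [R0 [R1 [R2 v]]]]] and [R1 [R2 v]]]
  [R0 [R0 [R1 [R2 v]] and [R0 [R0 [R1 [R2 v]]] and [R1 [R2 v]]]] and [R1 [R2 v]]]
  [R0 [R0 [R0 [R1 [R2 v]] and [R0 [R1 [R2 v]]]] and [R1 [R2 v]]] and [R1 [R2 v]]]
  [R0 [R0 [R0 [R0 [R1 [R2 v]]] and [R1 [R2 v]]] and [R1 [R2 v]]] and [R1 [R2 v]]]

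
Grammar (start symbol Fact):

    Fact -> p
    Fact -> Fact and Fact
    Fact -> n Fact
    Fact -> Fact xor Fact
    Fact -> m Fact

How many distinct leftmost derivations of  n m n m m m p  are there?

1

Parse trees for n m n m m m p:
  [Fact n [Fact m [Fact n [Fact m [Fact m [Fact m [Fact p]]]]]]]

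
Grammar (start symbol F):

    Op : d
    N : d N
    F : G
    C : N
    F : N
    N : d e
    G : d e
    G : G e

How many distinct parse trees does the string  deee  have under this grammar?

Parse trees for deee:
  [F [G [G [G d e] e] e]]

1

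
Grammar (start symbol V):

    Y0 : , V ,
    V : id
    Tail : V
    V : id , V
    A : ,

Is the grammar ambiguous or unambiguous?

Unambiguous

(A, Y0, Tail are unreachable from V, so their rules don't affect L(V).) Right-recursive list with a separator: after each atom, whether the separator follows determines the rule. One parse per string.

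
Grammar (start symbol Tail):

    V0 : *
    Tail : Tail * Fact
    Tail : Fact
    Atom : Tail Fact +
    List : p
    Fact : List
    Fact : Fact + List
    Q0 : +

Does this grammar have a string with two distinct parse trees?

Only Tail, Fact, List are reachable from Tail; ignoring the rest: This is a standard precedence ladder (Tail over Fact over List), with each level left-recursive on its own operator ('*' at Tail, '+' at Fact). That structure is LR(1), hence unambiguous.

Unambiguous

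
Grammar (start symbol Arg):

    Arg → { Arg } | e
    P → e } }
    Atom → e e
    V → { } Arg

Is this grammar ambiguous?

Only Arg is reachable from Arg; ignoring the rest: L(Arg) is { openⁿ atom closeⁿ : n ≥ 0 }. The bracket depth fixes n, and the derivation is forced at every step.

Unambiguous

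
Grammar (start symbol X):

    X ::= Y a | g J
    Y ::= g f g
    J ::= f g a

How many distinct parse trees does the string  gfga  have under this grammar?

Parse trees for gfga:
  [X [Y g f g] a]
  [X g [J f g a]]

2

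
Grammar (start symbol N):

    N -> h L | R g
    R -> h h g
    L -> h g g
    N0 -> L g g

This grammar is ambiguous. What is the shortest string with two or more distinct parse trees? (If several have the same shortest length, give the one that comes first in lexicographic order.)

h h g g

length 4: h h g g has 2 parse trees

Two derivations of h h g g:
  N ⇒ h L ⇒ h h g g
  N ⇒ R g ⇒ h h g g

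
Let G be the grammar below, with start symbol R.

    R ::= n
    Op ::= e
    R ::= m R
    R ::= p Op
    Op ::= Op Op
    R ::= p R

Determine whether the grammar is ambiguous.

Ambiguous

Witness: p e e e

Derivation 1: R ⇒ p Op ⇒ p Op Op ⇒ p e Op ⇒ p e Op Op ⇒ p e e Op ⇒ p e e e
Derivation 2: R ⇒ p Op ⇒ p Op Op ⇒ p Op Op Op ⇒ p e Op Op ⇒ p e e Op ⇒ p e e e

Two distinct leftmost derivations for the same string.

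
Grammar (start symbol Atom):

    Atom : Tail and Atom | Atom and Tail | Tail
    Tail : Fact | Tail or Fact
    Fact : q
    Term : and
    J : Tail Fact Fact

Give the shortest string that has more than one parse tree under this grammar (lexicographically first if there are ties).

q and q

length 1: no string has ≥2 trees
length 3: q and q has 2 parse trees

Two derivations of q and q:
  Atom ⇒ Tail and Atom ⇒ Fact and Atom ⇒ q and Atom ⇒ q and Tail ⇒ q and Fact ⇒ q and q
  Atom ⇒ Atom and Tail ⇒ Tail and Tail ⇒ Fact and Tail ⇒ q and Tail ⇒ q and Fact ⇒ q and q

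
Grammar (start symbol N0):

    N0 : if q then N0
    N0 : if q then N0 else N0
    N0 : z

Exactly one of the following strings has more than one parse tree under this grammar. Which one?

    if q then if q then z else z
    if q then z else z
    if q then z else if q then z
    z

if q then if q then z else z

if q then if q then z else z: 2 trees
if q then z else z: 1 tree
if q then z else if q then z: 1 tree
z: 1 tree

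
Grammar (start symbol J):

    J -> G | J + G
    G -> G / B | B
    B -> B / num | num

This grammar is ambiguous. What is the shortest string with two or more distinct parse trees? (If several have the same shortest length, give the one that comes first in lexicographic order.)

num / num

length 1: no string has ≥2 trees
length 3: num / num has 2 parse trees

Two derivations of num / num:
  J ⇒ G ⇒ G / B ⇒ B / B ⇒ num / B ⇒ num / num
  J ⇒ G ⇒ B ⇒ B / num ⇒ num / num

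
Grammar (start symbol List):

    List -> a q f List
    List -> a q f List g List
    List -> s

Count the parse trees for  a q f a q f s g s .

2

Parse trees for a q f a q f s g s:
  [List a q f [List a q f [List s] g [List s]]]
  [List a q f [List a q f [List s]] g [List s]]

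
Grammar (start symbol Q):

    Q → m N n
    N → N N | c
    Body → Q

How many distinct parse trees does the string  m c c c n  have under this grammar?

Parse trees for m c c c n:
  [Q m [N [N c] [N [N c] [N c]]] n]
  [Q m [N [N [N c] [N c]] [N c]] n]

2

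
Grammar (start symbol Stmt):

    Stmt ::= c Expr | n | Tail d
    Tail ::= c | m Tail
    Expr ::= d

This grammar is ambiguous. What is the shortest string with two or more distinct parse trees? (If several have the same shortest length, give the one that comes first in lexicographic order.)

c d

length 1: no string has ≥2 trees
length 2: c d has 2 parse trees

Two derivations of c d:
  Stmt ⇒ c Expr ⇒ c d
  Stmt ⇒ Tail d ⇒ c d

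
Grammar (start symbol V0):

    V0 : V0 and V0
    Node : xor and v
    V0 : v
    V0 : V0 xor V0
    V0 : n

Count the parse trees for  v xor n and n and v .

Parse trees for v xor n and n and v:
  [V0 [V0 [V0 v] xor [V0 n]] and [V0 [V0 n] and [V0 v]]]
  [V0 [V0 [V0 [V0 v] xor [V0 n]] and [V0 n]] and [V0 v]]
  [V0 [V0 [V0 v] xor [V0 [V0 n] and [V0 n]]] and [V0 v]]
  [V0 [V0 v] xor [V0 [V0 n] and [V0 [V0 n] and [V0 v]]]]
  [V0 [V0 v] xor [V0 [V0 [V0 n] and [V0 n]] and [V0 v]]]

5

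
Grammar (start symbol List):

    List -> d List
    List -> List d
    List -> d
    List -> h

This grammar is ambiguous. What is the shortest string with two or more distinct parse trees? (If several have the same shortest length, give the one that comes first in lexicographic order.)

length 1: no string has ≥2 trees
length 2: d d has 2 parse trees

Two derivations of d d:
  List ⇒ d List ⇒ d d
  List ⇒ List d ⇒ d d

d d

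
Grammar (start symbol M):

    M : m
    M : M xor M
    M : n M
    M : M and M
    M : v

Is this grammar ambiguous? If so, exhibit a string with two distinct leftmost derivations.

Witness: n m and m

Derivation 1: M ⇒ n M ⇒ n M and M ⇒ n m and M ⇒ n m and m
Derivation 2: M ⇒ M and M ⇒ n M and M ⇒ n m and M ⇒ n m and m

Two distinct leftmost derivations for the same string.

Ambiguous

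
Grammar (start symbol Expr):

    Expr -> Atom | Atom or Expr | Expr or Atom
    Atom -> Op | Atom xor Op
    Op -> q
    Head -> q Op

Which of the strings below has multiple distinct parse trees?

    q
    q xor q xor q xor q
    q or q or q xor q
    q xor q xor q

q or q or q xor q

q: 1 tree
q xor q xor q xor q: 1 tree
q or q or q xor q: 4 trees
q xor q xor q: 1 tree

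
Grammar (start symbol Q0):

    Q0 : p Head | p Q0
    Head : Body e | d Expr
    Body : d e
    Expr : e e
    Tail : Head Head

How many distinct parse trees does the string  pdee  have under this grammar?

2

Parse trees for pdee:
  [Q0 p [Head [Body d e] e]]
  [Q0 p [Head d [Expr e e]]]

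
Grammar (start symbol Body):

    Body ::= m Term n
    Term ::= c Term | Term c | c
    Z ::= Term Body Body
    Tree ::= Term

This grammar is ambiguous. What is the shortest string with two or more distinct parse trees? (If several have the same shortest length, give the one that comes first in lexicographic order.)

length 3: no string has ≥2 trees
length 4: m c c n has 2 parse trees

Two derivations of m c c n:
  Body ⇒ m Term n ⇒ m c Term n ⇒ m c c n
  Body ⇒ m Term n ⇒ m Term c n ⇒ m c c n

m c c n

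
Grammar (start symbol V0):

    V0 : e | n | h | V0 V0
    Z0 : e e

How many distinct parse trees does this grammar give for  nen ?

Parse trees for nen:
  [V0 [V0 n] [V0 [V0 e] [V0 n]]]
  [V0 [V0 [V0 n] [V0 e]] [V0 n]]

2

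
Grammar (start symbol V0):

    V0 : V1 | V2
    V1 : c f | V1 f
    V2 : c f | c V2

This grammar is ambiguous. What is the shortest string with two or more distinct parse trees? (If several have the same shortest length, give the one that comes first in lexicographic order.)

length 2: c f has 2 parse trees

Two derivations of c f:
  V0 ⇒ V1 ⇒ c f
  V0 ⇒ V2 ⇒ c f

c f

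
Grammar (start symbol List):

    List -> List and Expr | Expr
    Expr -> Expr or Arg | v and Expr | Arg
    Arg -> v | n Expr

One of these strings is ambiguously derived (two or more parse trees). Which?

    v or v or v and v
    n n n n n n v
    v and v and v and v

v and v and v and v

v or v or v and v: 1 tree
n n n n n n v: 1 tree
v and v and v and v: 8 trees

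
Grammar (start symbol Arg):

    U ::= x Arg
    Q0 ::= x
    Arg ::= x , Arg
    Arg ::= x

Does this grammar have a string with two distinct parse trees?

Only Arg is reachable from Arg; ignoring the rest: The reachable grammar is A → atom sep A | atom. Each atom is followed by either the separator (recurse) or end-of-string (stop) — no choice point.

Unambiguous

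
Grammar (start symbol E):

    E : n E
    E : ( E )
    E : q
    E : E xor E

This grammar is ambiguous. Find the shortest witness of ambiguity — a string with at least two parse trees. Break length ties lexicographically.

n q xor q

length 1: no string has ≥2 trees
length 2: no string has ≥2 trees
length 3: no string has ≥2 trees
length 4: n q xor q has 2 parse trees

Two derivations of n q xor q:
  E ⇒ n E ⇒ n E xor E ⇒ n q xor E ⇒ n q xor q
  E ⇒ E xor E ⇒ n E xor E ⇒ n q xor E ⇒ n q xor q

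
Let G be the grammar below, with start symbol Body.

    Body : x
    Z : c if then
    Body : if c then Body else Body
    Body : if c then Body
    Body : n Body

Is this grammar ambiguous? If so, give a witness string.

Ambiguous

Witness: if c then if c then x else x

Derivation 1: Body ⇒ if c then Body else Body ⇒ if c then if c then Body else Body ⇒ if c then if c then x else Body ⇒ if c then if c then x else x
Derivation 2: Body ⇒ if c then Body ⇒ if c then if c then Body else Body ⇒ if c then if c then x else Body ⇒ if c then if c then x else x

Two distinct leftmost derivations for the same string.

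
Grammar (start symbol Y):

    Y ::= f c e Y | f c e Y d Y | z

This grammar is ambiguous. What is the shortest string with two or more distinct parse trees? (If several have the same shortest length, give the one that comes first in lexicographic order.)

length 1: no string has ≥2 trees
length 4: no string has ≥2 trees
length 6: no string has ≥2 trees
length 7: no string has ≥2 trees
length 9: f c e f c e z d z has 2 parse trees

Two derivations of f c e f c e z d z:
  Y ⇒ f c e Y ⇒ f c e f c e Y d Y ⇒ f c e f c e z d Y ⇒ f c e f c e z d z
  Y ⇒ f c e Y d Y ⇒ f c e f c e Y d Y ⇒ f c e f c e z d Y ⇒ f c e f c e z d z

f c e f c e z d z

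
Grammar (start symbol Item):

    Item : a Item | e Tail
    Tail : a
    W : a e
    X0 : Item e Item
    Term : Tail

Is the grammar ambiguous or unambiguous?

Unambiguous

(W, X0, Term are unreachable from Item, so their rules don't affect L(Item).) Restricted to the reachable nonterminals, every rule has the form A → t or A → t B, and no two rules for the same A share a first terminal. The grammar encodes a DFA — one run per string.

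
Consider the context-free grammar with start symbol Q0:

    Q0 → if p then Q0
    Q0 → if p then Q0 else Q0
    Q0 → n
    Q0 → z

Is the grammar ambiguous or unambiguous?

Witness: if p then if p then n else n

Derivation 1: Q0 ⇒ if p then Q0 ⇒ if p then if p then Q0 else Q0 ⇒ if p then if p then n else Q0 ⇒ if p then if p then n else n
Derivation 2: Q0 ⇒ if p then Q0 else Q0 ⇒ if p then if p then Q0 else Q0 ⇒ if p then if p then n else Q0 ⇒ if p then if p then n else n

Two distinct leftmost derivations for the same string.

Ambiguous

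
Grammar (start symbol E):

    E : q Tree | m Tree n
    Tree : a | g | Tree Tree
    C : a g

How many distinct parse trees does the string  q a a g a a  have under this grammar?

Parse trees for q a a g a a (showing first 6 of 14):
  [E q [Tree [Tree a] [Tree [Tree a] [Tree [Tree g] [Tree [Tree a] [Tree a]]]]]]
  [E q [Tree [Tree a] [Tree [Tree a] [Tree [Tree [Tree g] [Tree a]] [Tree a]]]]]
  [E q [Tree [Tree a] [Tree [Tree [Tree a] [Tree g]] [Tree [Tree a] [Tree a]]]]]
  [E q [Tree [Tree a] [Tree [Tree [Tree a] [Tree [Tree g] [Tree a]]] [Tree a]]]]
  [E q [Tree [Tree a] [Tree [Tree [Tree [Tree a] [Tree g]] [Tree a]] [Tree a]]]]
  [E q [Tree [Tree [Tree a] [Tree a]] [Tree [Tree g] [Tree [Tree a] [Tree a]]]]]

14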